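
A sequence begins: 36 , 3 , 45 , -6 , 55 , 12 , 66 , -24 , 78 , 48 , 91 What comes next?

Positions 1, 3, 5, … form one subsequence and positions 2, 4, 6, … form another.
Track A: 36, 45, 55, 66, 78, 91 — triangular numbers starting at T_8.
Track B: 3, -6, 12, -24, 48 — geometric, ×-2 each step.
Term 12 comes from track B (its 6th entry): -96.

-96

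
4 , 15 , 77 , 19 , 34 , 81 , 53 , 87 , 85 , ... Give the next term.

Reading positions in blocks of 3 reveals the pattern AAB — 2 tracks woven together.
Subsequence A is 4, 15, 19, 34, 53, 87, which is each term equals the sum of the previous two.
Subsequence B is 77, 81, 85, which is arithmetic, step +4.
Position 10 → subsequence A, term 7 = 140.

140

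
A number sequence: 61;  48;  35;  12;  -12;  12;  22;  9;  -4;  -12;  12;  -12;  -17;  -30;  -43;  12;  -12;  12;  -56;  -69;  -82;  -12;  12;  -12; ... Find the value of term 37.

-173

The slot pattern repeats as AAABBB (period 6), so there are 2 interleaved tracks.
Track A = 61, 48, 35, 22, 9, -4, -17, -30, -43, -56, -69, -82: linear: a_n = 74 − 13·n.
Track B = 12, -12, 12, -12, 12, -12, 12, -12, 12, -12, 12, -12: alternating ±12.
The 37th slot belongs to track A; its 19th term is -173.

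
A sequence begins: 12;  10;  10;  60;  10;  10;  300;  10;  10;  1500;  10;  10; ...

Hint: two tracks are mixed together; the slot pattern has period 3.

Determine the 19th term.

Reading positions in blocks of 3 reveals the pattern ABB — 2 tracks woven together.
Track A: 12, 60, 300, 1500. A geometric progression (common ratio 5).
Track B: 10, 10, 10, 10, 10, 10, 10, 10. Always 10.
Position 19 → track A, term 7 = 187500.

187500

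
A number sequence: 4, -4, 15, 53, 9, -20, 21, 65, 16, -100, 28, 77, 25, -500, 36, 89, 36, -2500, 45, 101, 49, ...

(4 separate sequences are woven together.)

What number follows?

Taking every 4th term gives 4 separate tracks.
Track A: 4, 9, 16, 25, 36, 49 — consecutive squares n² from n = 2.
Track B: -4, -20, -100, -500, -2500 — multiplying by 5 each time.
Track C: 15, 21, 28, 36, 45 — triangular numbers starting at T_5.
Track D: 53, 65, 77, 89, 101 — arithmetic, step +12.
Term 22 comes from track B (its 6th entry): -12500.

-12500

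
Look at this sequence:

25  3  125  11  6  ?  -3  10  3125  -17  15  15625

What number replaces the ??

Split by position mod 3: positions 1, 4, 7, … form one track, and each other residue class forms its own.
Track A = 25, 11, -3, -17: arithmetic, step −14.
Track B = 3, 6, 10, 15: the triangular numbers T_2, T_3, ….
Track C = 125, ?, 3125, 15625: powers 5^3, 5^4, 5^5, ….
The gap is track C's term 2; the rule gives 625.

625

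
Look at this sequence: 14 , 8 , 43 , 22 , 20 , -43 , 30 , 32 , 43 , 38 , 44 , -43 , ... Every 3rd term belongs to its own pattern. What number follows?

46

Read the sequence 3 terms at a time; column i is its own pattern.
Track A = 14, 22, 30, 38: arithmetic with common difference +8.
Track B = 8, 20, 32, 44: arithmetic with common difference +12.
Track C = 43, -43, 43, -43: the oscillation 43·(−1)^(n+1).
Term 13 comes from track A (its 5th entry): 46.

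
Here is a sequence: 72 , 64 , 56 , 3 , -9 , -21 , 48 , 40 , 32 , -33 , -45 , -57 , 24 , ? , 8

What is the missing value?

Reading positions in blocks of 6 reveals the pattern AAABBB — 2 tracks woven together.
Track A is 72, 64, 56, 48, 40, 32, 24, ?, 8, which is arithmetic, step −8.
Track B is 3, -9, -21, -33, -45, -57, which is arithmetic with common difference −12.
Track A's pattern makes the blank 16.

16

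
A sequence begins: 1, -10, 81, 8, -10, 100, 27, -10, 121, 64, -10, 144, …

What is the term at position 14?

The terms cycle through 3 interleaved subsequences.
Track A = 1, 8, 27, 64: perfect cubes starting at 1³.
Track B = -10, -10, -10, -10: always -10.
Track C = 81, 100, 121, 144: perfect squares starting at 9².
Position 14 falls in track B as its term 5, giving -10.

-10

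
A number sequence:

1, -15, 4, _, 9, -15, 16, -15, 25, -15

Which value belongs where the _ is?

-15

Taking every 2nd term gives 2 separate tracks.
Subsequence A: 1, 4, 9, 16, 25 — consecutive squares n² from n = 1.
Subsequence B: -15, ?, -15, -15, -15 — the constant sequence -15.
So the missing entry in subsequence B is -15.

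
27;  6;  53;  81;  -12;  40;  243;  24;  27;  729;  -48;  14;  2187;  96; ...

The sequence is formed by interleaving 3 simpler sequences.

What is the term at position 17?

-192

The terms cycle through 3 interleaved subsequences.
Stream A = 27, 81, 243, 729, 2187: powers 3^3, 3^4, 3^5, ….
Stream B = 6, -12, 24, -48, 96: multiplying by -2 each time.
Stream C = 53, 40, 27, 14: subtracting 13 each time.
Position 17 → stream B, term 6 = -192.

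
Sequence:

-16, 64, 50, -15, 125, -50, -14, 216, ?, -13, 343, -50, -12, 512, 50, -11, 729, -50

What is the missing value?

Read the sequence 3 terms at a time; column i is its own pattern.
Track A: -16, -15, -14, -13, -12, -11 (linear: a_n = -17 + n).
Track B: 64, 125, 216, 343, 512, 729 (consecutive cubes n³ from n = 4).
Track C: 50, -50, ?, -50, 50, -50 (the oscillation 50·(−1)^(n+1)).
Filling track C at index 3 by its rule yields 50.

50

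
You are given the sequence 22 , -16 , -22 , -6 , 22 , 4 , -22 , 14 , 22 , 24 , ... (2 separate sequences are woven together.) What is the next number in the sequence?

The terms cycle through 2 interleaved subsequences.
Track A: 22, -22, 22, -22, 22 (oscillating between 22 and -22).
Track B: -16, -6, 4, 14, 24 (arithmetic, step +10).
The 11th slot belongs to track A; its 6th term is -22.

-22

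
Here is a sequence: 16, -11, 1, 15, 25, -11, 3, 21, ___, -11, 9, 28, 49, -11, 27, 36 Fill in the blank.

36

The terms cycle through 4 interleaved subsequences.
Subsequence A: 16, 25, ?, 49 (consecutive squares n² from n = 4).
Subsequence B: -11, -11, -11, -11 (the constant sequence -11).
Subsequence C: 1, 3, 9, 27 (successive powers of 3).
Subsequence D: 15, 21, 28, 36 (triangular numbers n(n+1)/2 for n = 5, 6, …).
Filling subsequence A at index 3 by its rule yields 36.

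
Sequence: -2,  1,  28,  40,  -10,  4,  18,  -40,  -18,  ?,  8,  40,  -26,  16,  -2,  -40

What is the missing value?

Taking every 4th term gives 4 separate tracks.
Track A: -2, -10, -18, -26 (linear: a_n = 6 − 8·n).
Track B: 1, 4, ?, 16 (perfect squares starting at 1²).
Track C: 28, 18, 8, -2 (subtracting 10 each time).
Track D: 40, -40, 40, -40 (the oscillation 40·(−1)^(n+1)).
The gap is track B's term 3; the rule gives 9.

9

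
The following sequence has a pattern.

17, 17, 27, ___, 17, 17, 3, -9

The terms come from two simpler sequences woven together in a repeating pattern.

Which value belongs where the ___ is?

Reading positions in blocks of 4 reveals the pattern AABB — 2 tracks woven together.
Track A: 17, 17, 17, 17. Constant 17.
Track B: 27, ?, 3, -9. Linear: a_n = 39 − 12·n.
So the missing entry in track B is 15.

15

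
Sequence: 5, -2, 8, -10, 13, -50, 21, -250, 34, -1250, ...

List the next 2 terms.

55, -6250

The terms cycle through 2 interleaved subsequences.
Track A: 5, 8, 13, 21, 34 (a Fibonacci-like recurrence a_n = a_{n-1} + a_{n-2}).
Track B: -2, -10, -50, -250, -1250 (multiplying by 5 each time).
Position 11 falls in track A as its term 6, giving 55.
Position 12 falls in track B as its term 6, giving -6250.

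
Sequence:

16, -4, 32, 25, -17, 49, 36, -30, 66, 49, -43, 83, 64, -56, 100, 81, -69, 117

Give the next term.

Split by position mod 3: positions 1, 4, 7, … form one track, and each other residue class forms its own.
Stream A is 16, 25, 36, 49, 64, 81, which is perfect squares starting at 4².
Stream B is -4, -17, -30, -43, -56, -69, which is subtracting 13 each time.
Stream C is 32, 49, 66, 83, 100, 117, which is linear: a_n = 15 + 17·n.
Term 19 comes from stream A (its 7th entry): 100.

100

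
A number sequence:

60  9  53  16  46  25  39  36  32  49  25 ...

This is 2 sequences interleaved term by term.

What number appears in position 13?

18

The terms cycle through 2 interleaved subsequences.
Track A is 60, 53, 46, 39, 32, 25, which is arithmetic, step −7.
Track B is 9, 16, 25, 36, 49, which is the squares 3², 4², 5², ….
The 13th slot belongs to track A; its 7th term is 18.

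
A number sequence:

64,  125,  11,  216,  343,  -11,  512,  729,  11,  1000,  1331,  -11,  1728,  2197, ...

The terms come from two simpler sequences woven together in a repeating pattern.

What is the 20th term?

Reading positions in blocks of 3 reveals the pattern AAB — 2 tracks woven together.
Subsequence A: 64, 125, 216, 343, 512, 729, 1000, 1331, 1728, 2197 (consecutive cubes n³ from n = 4).
Subsequence B: 11, -11, 11, -11 (the oscillation 11·(−1)^(n+1)).
The 20th slot belongs to subsequence A; its 14th term is 4913.

4913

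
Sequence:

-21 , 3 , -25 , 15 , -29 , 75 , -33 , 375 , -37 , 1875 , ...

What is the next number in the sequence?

Taking every 2nd term gives 2 separate tracks.
Stream A is -21, -25, -29, -33, -37, which is arithmetic with common difference −4.
Stream B is 3, 15, 75, 375, 1875, which is geometric, ×5 each step.
Position 11 falls in stream A as its term 6, giving -41.

-41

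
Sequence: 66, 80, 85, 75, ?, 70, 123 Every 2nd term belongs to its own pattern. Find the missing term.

Split by position mod 2 into 2 tracks.
Stream A: 66, 85, ?, 123. Arithmetic, step +19.
Stream B: 80, 75, 70. Arithmetic, step −5.
Filling stream A at index 3 by its rule yields 104.

104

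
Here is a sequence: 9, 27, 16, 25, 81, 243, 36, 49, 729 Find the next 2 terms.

2187, 64

The slot pattern repeats as AABB (period 4), so there are 2 interleaved tracks.
Subsequence A: 9, 27, 81, 243, 729 (powers 3^2, 3^3, 3^4, …).
Subsequence B: 16, 25, 36, 49 (perfect squares starting at 4²).
Position 10 falls in subsequence A as its term 6, giving 2187.
Term 11 comes from subsequence B (its 5th entry): 64.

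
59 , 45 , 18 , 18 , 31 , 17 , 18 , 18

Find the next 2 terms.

3, -11

Reading positions in blocks of 4 reveals the pattern AABB — 2 tracks woven together.
Track A: 59, 45, 31, 17 — arithmetic, step −14.
Track B: 18, 18, 18, 18 — the constant sequence 18.
Term 9 comes from track A (its 5th entry): 3.
The 10th slot belongs to track A; its 6th term is -11.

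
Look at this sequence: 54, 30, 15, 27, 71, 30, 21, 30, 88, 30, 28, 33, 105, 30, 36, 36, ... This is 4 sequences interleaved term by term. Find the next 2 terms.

122, 30

Read the sequence 4 terms at a time; column i is its own pattern.
Track A is 54, 71, 88, 105, which is arithmetic with common difference +17.
Track B is 30, 30, 30, 30, which is the constant sequence 30.
Track C is 15, 21, 28, 36, which is the triangular numbers T_5, T_6, ….
Track D is 27, 30, 33, 36, which is adding 3 each time.
Position 17 → track A, term 5 = 122.
Term 18 comes from track B (its 5th entry): 30.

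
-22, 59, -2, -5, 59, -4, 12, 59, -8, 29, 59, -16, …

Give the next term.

46

Taking every 3rd term gives 3 separate tracks.
Subsequence A = -22, -5, 12, 29: adding 17 each time.
Subsequence B = 59, 59, 59, 59: the constant sequence 59.
Subsequence C = -2, -4, -8, -16: a geometric progression (common ratio 2).
Position 13 falls in subsequence A as its term 5, giving 46.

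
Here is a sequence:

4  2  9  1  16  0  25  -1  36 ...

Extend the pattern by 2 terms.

-2, 49

Split by position mod 2 into 2 tracks.
Track A is 4, 9, 16, 25, 36, which is the squares 2², 3², 4², ….
Track B is 2, 1, 0, -1, which is arithmetic, step −1.
Position 10 → track B, term 5 = -2.
Term 11 comes from track A (its 6th entry): 49.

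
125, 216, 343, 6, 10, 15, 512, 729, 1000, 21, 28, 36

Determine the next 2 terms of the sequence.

1331, 1728

Positions follow the repeating pattern AAABBB; grouping by letter gives 2 tracks.
Track A: 125, 216, 343, 512, 729, 1000. The cubes 5³, 6³, 7³, ….
Track B: 6, 10, 15, 21, 28, 36. Triangular numbers n(n+1)/2 for n = 3, 4, ….
Position 13 falls in track A as its term 7, giving 1331.
The 14th slot belongs to track A; its 8th term is 1728.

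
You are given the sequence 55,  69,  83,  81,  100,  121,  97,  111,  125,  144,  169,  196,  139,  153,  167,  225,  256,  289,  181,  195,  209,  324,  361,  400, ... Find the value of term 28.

441

Positions follow the repeating pattern AAABBB; grouping by letter gives 2 tracks.
Stream A: 55, 69, 83, 97, 111, 125, 139, 153, 167, 181, 195, 209 (arithmetic, step +14).
Stream B: 81, 100, 121, 144, 169, 196, 225, 256, 289, 324, 361, 400 (perfect squares starting at 9²).
Position 28 falls in stream B as its term 13, giving 441.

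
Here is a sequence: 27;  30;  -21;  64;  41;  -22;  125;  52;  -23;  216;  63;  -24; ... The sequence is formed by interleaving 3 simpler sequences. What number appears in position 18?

-26

Read the sequence 3 terms at a time; column i is its own pattern.
Stream A = 27, 64, 125, 216: consecutive cubes n³ from n = 3.
Stream B = 30, 41, 52, 63: arithmetic with common difference +11.
Stream C = -21, -22, -23, -24: linear: a_n = -20 − n.
The 18th slot belongs to stream C; its 6th term is -26.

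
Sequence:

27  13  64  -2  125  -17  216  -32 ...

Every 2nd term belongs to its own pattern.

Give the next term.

343

Taking every 2nd term gives 2 separate tracks.
Track A: 27, 64, 125, 216 — consecutive cubes n³ from n = 3.
Track B: 13, -2, -17, -32 — linear: a_n = 28 − 15·n.
Position 9 → track A, term 5 = 343.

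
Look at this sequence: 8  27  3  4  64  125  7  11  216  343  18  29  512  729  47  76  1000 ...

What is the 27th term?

The slot pattern repeats as AABB (period 4), so there are 2 interleaved tracks.
Subsequence A: 8, 27, 64, 125, 216, 343, 512, 729, 1000. Perfect cubes starting at 2³.
Subsequence B: 3, 4, 7, 11, 18, 29, 47, 76. A Fibonacci-like recurrence a_n = a_{n-1} + a_{n-2}.
Position 27 falls in subsequence B as its term 13, giving 843.

843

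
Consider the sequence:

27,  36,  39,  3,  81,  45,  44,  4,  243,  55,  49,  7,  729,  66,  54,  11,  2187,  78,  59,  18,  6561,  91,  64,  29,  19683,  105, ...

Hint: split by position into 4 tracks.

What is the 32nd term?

76

Split by position mod 4: positions 1, 5, 9, … form one track, and each other residue class forms its own.
Track A: 27, 81, 243, 729, 2187, 6561, 19683. Powers of 3.
Track B: 36, 45, 55, 66, 78, 91, 105. Triangular numbers n(n+1)/2 for n = 8, 9, ….
Track C: 39, 44, 49, 54, 59, 64. Arithmetic, step +5.
Track D: 3, 4, 7, 11, 18, 29. Each term equals the sum of the previous two.
The 32nd slot belongs to track D; its 8th term is 76.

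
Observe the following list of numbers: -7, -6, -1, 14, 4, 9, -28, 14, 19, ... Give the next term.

The slot pattern repeats as ABB (period 3), so there are 2 interleaved tracks.
Subsequence A: -7, 14, -28. A geometric progression (common ratio -2).
Subsequence B: -6, -1, 4, 9, 14, 19. Arithmetic, step +5.
The 10th slot belongs to subsequence A; its 4th term is 56.

56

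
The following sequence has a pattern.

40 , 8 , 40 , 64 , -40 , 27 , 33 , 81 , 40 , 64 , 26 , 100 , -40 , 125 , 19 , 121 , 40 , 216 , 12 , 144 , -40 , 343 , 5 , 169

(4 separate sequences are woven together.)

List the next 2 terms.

40, 512

Split by position mod 4 into 4 tracks.
Track A is 40, -40, 40, -40, 40, -40, which is alternating ±40.
Track B is 8, 27, 64, 125, 216, 343, which is the cubes 2³, 3³, 4³, ….
Track C is 40, 33, 26, 19, 12, 5, which is linear: a_n = 47 − 7·n.
Track D is 64, 81, 100, 121, 144, 169, which is perfect squares starting at 8².
Term 25 comes from track A (its 7th entry): 40.
The 26th slot belongs to track B; its 7th term is 512.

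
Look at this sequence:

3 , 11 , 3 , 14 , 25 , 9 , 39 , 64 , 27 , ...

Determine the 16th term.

707

The slot pattern repeats as AAB (period 3), so there are 2 interleaved tracks.
Track A is 3, 11, 14, 25, 39, 64, which is each term equals the sum of the previous two.
Track B is 3, 9, 27, which is powers 3^1, 3^2, 3^3, ….
The 16th slot belongs to track A; its 11th term is 707.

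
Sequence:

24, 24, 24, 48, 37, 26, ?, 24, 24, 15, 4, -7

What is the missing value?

24

Reading positions in blocks of 6 reveals the pattern AAABBB — 2 tracks woven together.
Subsequence A: 24, 24, 24, ?, 24, 24 (constant 24).
Subsequence B: 48, 37, 26, 15, 4, -7 (subtracting 11 each time).
The gap is subsequence A's term 4; the rule gives 24.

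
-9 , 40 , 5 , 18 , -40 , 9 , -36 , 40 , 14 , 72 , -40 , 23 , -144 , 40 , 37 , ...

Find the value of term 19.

-576

Read the sequence 3 terms at a time; column i is its own pattern.
Subsequence A: -9, 18, -36, 72, -144 (geometric with ratio -2).
Subsequence B: 40, -40, 40, -40, 40 (oscillating between 40 and -40).
Subsequence C: 5, 9, 14, 23, 37 (Fibonacci-style (each term is the sum of the two before it)).
Position 19 falls in subsequence A as its term 7, giving -576.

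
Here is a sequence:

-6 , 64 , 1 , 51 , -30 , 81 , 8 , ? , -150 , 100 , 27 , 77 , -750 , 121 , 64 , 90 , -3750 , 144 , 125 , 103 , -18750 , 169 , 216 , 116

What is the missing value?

Taking every 4th term gives 4 separate tracks.
Track A: -6, -30, -150, -750, -3750, -18750. Geometric with ratio 5.
Track B: 64, 81, 100, 121, 144, 169. Perfect squares starting at 8².
Track C: 1, 8, 27, 64, 125, 216. Consecutive cubes n³ from n = 1.
Track D: 51, ?, 77, 90, 103, 116. Linear: a_n = 38 + 13·n.
Filling track D at index 2 by its rule yields 64.

64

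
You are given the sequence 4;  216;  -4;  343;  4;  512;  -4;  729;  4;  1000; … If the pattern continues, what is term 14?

1728

Odd-indexed and even-indexed terms follow separate rules.
Subsequence A: 4, -4, 4, -4, 4. Alternating ±4.
Subsequence B: 216, 343, 512, 729, 1000. Perfect cubes starting at 6³.
The 14th slot belongs to subsequence B; its 7th term is 1728.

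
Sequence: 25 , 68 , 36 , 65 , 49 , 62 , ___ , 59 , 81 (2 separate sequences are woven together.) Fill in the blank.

64

Odd-indexed and even-indexed terms follow separate rules.
Subsequence A = 25, 36, 49, ?, 81: consecutive squares n² from n = 5.
Subsequence B = 68, 65, 62, 59: arithmetic with common difference −3.
Subsequence A's pattern makes the blank 64.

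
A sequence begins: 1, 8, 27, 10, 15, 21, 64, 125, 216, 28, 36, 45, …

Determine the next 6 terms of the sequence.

343, 512, 729, 55, 66, 78

The slot pattern repeats as AAABBB (period 6), so there are 2 interleaved tracks.
Track A: 1, 8, 27, 64, 125, 216 (perfect cubes starting at 1³).
Track B: 10, 15, 21, 28, 36, 45 (triangular numbers starting at T_4).
Term 13 comes from track A (its 7th entry): 343.
Position 14 → track A, term 8 = 512.
Position 15 → track A, term 9 = 729.
Position 16 falls in track B as its term 7, giving 55.
Position 17 falls in track B as its term 8, giving 66.
Term 18 comes from track B (its 9th entry): 78.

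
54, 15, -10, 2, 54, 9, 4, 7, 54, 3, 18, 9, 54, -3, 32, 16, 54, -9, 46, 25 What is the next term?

Split by position mod 4: positions 1, 5, 9, … form one track, and each other residue class forms its own.
Stream A: 54, 54, 54, 54, 54 (the constant sequence 54).
Stream B: 15, 9, 3, -3, -9 (linear: a_n = 21 − 6·n).
Stream C: -10, 4, 18, 32, 46 (arithmetic with common difference +14).
Stream D: 2, 7, 9, 16, 25 (Fibonacci-style (each term is the sum of the two before it)).
Term 21 comes from stream A (its 6th entry): 54.

54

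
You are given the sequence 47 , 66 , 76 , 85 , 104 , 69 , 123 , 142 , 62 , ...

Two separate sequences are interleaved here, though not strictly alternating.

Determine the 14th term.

218

Positions follow the repeating pattern AAB; grouping by letter gives 2 tracks.
Track A is 47, 66, 85, 104, 123, 142, which is adding 19 each time.
Track B is 76, 69, 62, which is arithmetic, step −7.
Position 14 falls in track A as its term 10, giving 218.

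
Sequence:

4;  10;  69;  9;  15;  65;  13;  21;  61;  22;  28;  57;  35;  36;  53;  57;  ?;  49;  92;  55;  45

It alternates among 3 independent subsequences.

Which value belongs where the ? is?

45

Split by position mod 3: positions 1, 4, 7, … form one track, and each other residue class forms its own.
Stream A: 4, 9, 13, 22, 35, 57, 92 — each term equals the sum of the previous two.
Stream B: 10, 15, 21, 28, 36, ?, 55 — the triangular numbers T_4, T_5, ….
Stream C: 69, 65, 61, 57, 53, 49, 45 — subtracting 4 each time.
Filling stream B at index 6 by its rule yields 45.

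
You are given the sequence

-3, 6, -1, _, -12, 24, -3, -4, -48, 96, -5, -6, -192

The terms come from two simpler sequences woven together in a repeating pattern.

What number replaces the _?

Reading positions in blocks of 4 reveals the pattern AABB — 2 tracks woven together.
Stream A = -3, 6, -12, 24, -48, 96, -192: a geometric progression (common ratio -2).
Stream B = -1, ?, -3, -4, -5, -6: linear: a_n = −n.
Stream B's pattern makes the blank -2.

-2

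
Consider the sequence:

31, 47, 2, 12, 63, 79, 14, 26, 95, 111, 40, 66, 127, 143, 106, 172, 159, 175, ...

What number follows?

278

Positions follow the repeating pattern AABB; grouping by letter gives 2 tracks.
Stream A = 31, 47, 63, 79, 95, 111, 127, 143, 159, 175: linear: a_n = 15 + 16·n.
Stream B = 2, 12, 14, 26, 40, 66, 106, 172: Fibonacci-style (each term is the sum of the two before it).
The 19th slot belongs to stream B; its 9th term is 278.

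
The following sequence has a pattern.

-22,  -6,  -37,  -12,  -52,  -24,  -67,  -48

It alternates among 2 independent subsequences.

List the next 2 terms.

Split by position mod 2 into 2 tracks.
Subsequence A: -22, -37, -52, -67 — linear: a_n = -7 − 15·n.
Subsequence B: -6, -12, -24, -48 — multiplying by 2 each time.
Position 9 falls in subsequence A as its term 5, giving -82.
Position 10 → subsequence B, term 5 = -96.

-82, -96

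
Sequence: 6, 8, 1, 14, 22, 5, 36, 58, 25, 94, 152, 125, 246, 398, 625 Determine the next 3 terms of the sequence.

644, 1042, 3125

Reading positions in blocks of 3 reveals the pattern AAB — 2 tracks woven together.
Track A is 6, 8, 14, 22, 36, 58, 94, 152, 246, 398, which is each term equals the sum of the previous two.
Track B is 1, 5, 25, 125, 625, which is powers of 5.
Term 16 comes from track A (its 11th entry): 644.
The 17th slot belongs to track A; its 12th term is 1042.
Position 18 → track B, term 6 = 3125.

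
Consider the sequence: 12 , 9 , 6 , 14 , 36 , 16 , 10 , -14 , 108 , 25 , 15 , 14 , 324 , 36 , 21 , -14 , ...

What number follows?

Read the sequence 4 terms at a time; column i is its own pattern.
Stream A is 12, 36, 108, 324, which is geometric with ratio 3.
Stream B is 9, 16, 25, 36, which is perfect squares starting at 3².
Stream C is 6, 10, 15, 21, which is the triangular numbers T_3, T_4, ….
Stream D is 14, -14, 14, -14, which is oscillating between 14 and -14.
The 17th slot belongs to stream A; its 5th term is 972.

972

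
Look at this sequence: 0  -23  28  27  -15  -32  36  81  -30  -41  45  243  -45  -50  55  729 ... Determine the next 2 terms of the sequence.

-60, -59

Split by position mod 4: positions 1, 5, 9, … form one track, and each other residue class forms its own.
Subsequence A = 0, -15, -30, -45: linear: a_n = 15 − 15·n.
Subsequence B = -23, -32, -41, -50: arithmetic, step −9.
Subsequence C = 28, 36, 45, 55: triangular numbers n(n+1)/2 for n = 7, 8, ….
Subsequence D = 27, 81, 243, 729: successive powers of 3.
Position 17 → subsequence A, term 5 = -60.
The 18th slot belongs to subsequence B; its 5th term is -59.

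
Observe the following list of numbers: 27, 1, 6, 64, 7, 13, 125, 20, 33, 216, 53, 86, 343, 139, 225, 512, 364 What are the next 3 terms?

Reading positions in blocks of 3 reveals the pattern ABB — 2 tracks woven together.
Subsequence A: 27, 64, 125, 216, 343, 512 (perfect cubes starting at 3³).
Subsequence B: 1, 6, 7, 13, 20, 33, 53, 86, 139, 225, 364 (each term equals the sum of the previous two).
Term 18 comes from subsequence B (its 12th entry): 589.
Position 19 falls in subsequence A as its term 7, giving 729.
The 20th slot belongs to subsequence B; its 13th term is 953.

589, 729, 953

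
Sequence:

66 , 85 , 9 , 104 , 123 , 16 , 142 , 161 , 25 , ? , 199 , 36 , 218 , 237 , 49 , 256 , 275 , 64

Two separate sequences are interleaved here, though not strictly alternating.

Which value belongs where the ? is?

180

Positions follow the repeating pattern AAB; grouping by letter gives 2 tracks.
Track A: 66, 85, 104, 123, 142, 161, ?, 199, 218, 237, 256, 275 — arithmetic with common difference +19.
Track B: 9, 16, 25, 36, 49, 64 — perfect squares starting at 3².
So the missing entry in track A is 180.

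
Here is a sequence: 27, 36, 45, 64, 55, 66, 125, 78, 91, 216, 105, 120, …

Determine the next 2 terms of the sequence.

343, 136

The slot pattern repeats as ABB (period 3), so there are 2 interleaved tracks.
Track A = 27, 64, 125, 216: the cubes 3³, 4³, 5³, ….
Track B = 36, 45, 55, 66, 78, 91, 105, 120: triangular numbers starting at T_8.
Position 13 → track A, term 5 = 343.
Position 14 falls in track B as its term 9, giving 136.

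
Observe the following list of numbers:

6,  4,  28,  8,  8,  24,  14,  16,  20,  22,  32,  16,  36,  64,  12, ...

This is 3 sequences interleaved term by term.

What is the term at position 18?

Split by position mod 3: positions 1, 4, 7, … form one track, and each other residue class forms its own.
Stream A = 6, 8, 14, 22, 36: each term equals the sum of the previous two.
Stream B = 4, 8, 16, 32, 64: powers 2^2, 2^3, 2^4, ….
Stream C = 28, 24, 20, 16, 12: subtracting 4 each time.
Term 18 comes from stream C (its 6th entry): 8.

8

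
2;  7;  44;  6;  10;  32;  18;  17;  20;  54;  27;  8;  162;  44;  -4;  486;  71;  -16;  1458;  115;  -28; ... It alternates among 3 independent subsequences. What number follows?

4374

Taking every 3rd term gives 3 separate tracks.
Track A: 2, 6, 18, 54, 162, 486, 1458 (multiplying by 3 each time).
Track B: 7, 10, 17, 27, 44, 71, 115 (Fibonacci-style (each term is the sum of the two before it)).
Track C: 44, 32, 20, 8, -4, -16, -28 (arithmetic, step −12).
The 22nd slot belongs to track A; its 8th term is 4374.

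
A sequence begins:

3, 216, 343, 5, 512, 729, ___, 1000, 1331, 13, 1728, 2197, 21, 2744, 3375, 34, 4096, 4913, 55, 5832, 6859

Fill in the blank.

Reading positions in blocks of 3 reveals the pattern ABB — 2 tracks woven together.
Subsequence A = 3, 5, ?, 13, 21, 34, 55: a Fibonacci-like recurrence a_n = a_{n-1} + a_{n-2}.
Subsequence B = 216, 343, 512, 729, 1000, 1331, 1728, 2197, 2744, 3375, 4096, 4913, 5832, 6859: consecutive cubes n³ from n = 6.
So the missing entry in subsequence A is 8.

8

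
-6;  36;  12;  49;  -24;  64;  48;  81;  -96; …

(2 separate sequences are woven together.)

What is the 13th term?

Positions 1, 3, 5, … form one subsequence and positions 2, 4, 6, … form another.
Stream A: -6, 12, -24, 48, -96. Geometric with ratio -2.
Stream B: 36, 49, 64, 81. Perfect squares starting at 6².
Position 13 falls in stream A as its term 7, giving -384.

-384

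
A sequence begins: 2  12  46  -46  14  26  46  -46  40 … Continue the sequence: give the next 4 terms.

Positions follow the repeating pattern AABB; grouping by letter gives 2 tracks.
Subsequence A is 2, 12, 14, 26, 40, which is a Fibonacci-like recurrence a_n = a_{n-1} + a_{n-2}.
Subsequence B is 46, -46, 46, -46, which is oscillating between 46 and -46.
Term 10 comes from subsequence A (its 6th entry): 66.
Term 11 comes from subsequence B (its 5th entry): 46.
Position 12 → subsequence B, term 6 = -46.
Term 13 comes from subsequence A (its 7th entry): 106.

66, 46, -46, 106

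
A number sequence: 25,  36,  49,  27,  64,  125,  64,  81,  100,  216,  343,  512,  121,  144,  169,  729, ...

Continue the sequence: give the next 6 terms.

1000, 1331, 196, 225, 256, 1728

Reading positions in blocks of 6 reveals the pattern AAABBB — 2 tracks woven together.
Stream A is 25, 36, 49, 64, 81, 100, 121, 144, 169, which is the squares 5², 6², 7², ….
Stream B is 27, 64, 125, 216, 343, 512, 729, which is perfect cubes starting at 3³.
Position 17 falls in stream B as its term 8, giving 1000.
Position 18 → stream B, term 9 = 1331.
The 19th slot belongs to stream A; its 10th term is 196.
Position 20 → stream A, term 11 = 225.
The 21st slot belongs to stream A; its 12th term is 256.
Position 22 falls in stream B as its term 10, giving 1728.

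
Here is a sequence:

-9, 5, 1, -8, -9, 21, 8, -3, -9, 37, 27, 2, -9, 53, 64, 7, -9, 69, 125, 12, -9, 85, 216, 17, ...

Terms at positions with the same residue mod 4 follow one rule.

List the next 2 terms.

-9, 101

Read the sequence 4 terms at a time; column i is its own pattern.
Track A: -9, -9, -9, -9, -9, -9 (constant -9).
Track B: 5, 21, 37, 53, 69, 85 (adding 16 each time).
Track C: 1, 8, 27, 64, 125, 216 (consecutive cubes n³ from n = 1).
Track D: -8, -3, 2, 7, 12, 17 (linear: a_n = -13 + 5·n).
Term 25 comes from track A (its 7th entry): -9.
Position 26 → track B, term 7 = 101.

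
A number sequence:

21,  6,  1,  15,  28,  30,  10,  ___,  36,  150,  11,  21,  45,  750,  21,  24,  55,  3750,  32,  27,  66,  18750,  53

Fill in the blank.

18

Split by position mod 4 into 4 tracks.
Stream A is 21, 28, 36, 45, 55, 66, which is triangular numbers starting at T_6.
Stream B is 6, 30, 150, 750, 3750, 18750, which is a geometric progression (common ratio 5).
Stream C is 1, 10, 11, 21, 32, 53, which is a Fibonacci-like recurrence a_n = a_{n-1} + a_{n-2}.
Stream D is 15, ?, 21, 24, 27, which is adding 3 each time.
Stream D's pattern makes the blank 18.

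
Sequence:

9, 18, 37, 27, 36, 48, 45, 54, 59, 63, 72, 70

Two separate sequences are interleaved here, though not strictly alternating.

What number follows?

81

Positions follow the repeating pattern AAB; grouping by letter gives 2 tracks.
Track A = 9, 18, 27, 36, 45, 54, 63, 72: adding 9 each time.
Track B = 37, 48, 59, 70: linear: a_n = 26 + 11·n.
The 13th slot belongs to track A; its 9th term is 81.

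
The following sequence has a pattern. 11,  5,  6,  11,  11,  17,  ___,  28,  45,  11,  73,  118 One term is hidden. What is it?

11

The slot pattern repeats as ABB (period 3), so there are 2 interleaved tracks.
Track A: 11, 11, ?, 11 (the constant sequence 11).
Track B: 5, 6, 11, 17, 28, 45, 73, 118 (Fibonacci-style (each term is the sum of the two before it)).
Track A's pattern makes the blank 11.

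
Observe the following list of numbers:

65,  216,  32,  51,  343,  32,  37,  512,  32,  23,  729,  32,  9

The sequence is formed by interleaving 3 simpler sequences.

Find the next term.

The terms cycle through 3 interleaved subsequences.
Track A: 65, 51, 37, 23, 9 — arithmetic, step −14.
Track B: 216, 343, 512, 729 — the cubes 6³, 7³, 8³, ….
Track C: 32, 32, 32, 32 — always 32.
Position 14 falls in track B as its term 5, giving 1000.

1000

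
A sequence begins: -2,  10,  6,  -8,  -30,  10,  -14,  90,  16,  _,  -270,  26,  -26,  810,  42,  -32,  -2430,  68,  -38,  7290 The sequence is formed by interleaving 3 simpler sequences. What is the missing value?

The terms cycle through 3 interleaved subsequences.
Subsequence A: -2, -8, -14, ?, -26, -32, -38. Arithmetic, step −6.
Subsequence B: 10, -30, 90, -270, 810, -2430, 7290. Geometric with ratio -3.
Subsequence C: 6, 10, 16, 26, 42, 68. A Fibonacci-like recurrence a_n = a_{n-1} + a_{n-2}.
Subsequence A's pattern makes the blank -20.

-20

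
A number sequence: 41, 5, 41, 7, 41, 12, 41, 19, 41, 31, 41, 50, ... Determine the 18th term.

212

Odd-indexed and even-indexed terms follow separate rules.
Stream A is 41, 41, 41, 41, 41, 41, which is constant 41.
Stream B is 5, 7, 12, 19, 31, 50, which is each term equals the sum of the previous two.
Position 18 → stream B, term 9 = 212.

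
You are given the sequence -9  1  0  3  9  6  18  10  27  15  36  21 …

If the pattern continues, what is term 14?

Odd-indexed and even-indexed terms follow separate rules.
Stream A = -9, 0, 9, 18, 27, 36: linear: a_n = -18 + 9·n.
Stream B = 1, 3, 6, 10, 15, 21: triangular numbers starting at T_1.
Position 14 → stream B, term 7 = 28.

28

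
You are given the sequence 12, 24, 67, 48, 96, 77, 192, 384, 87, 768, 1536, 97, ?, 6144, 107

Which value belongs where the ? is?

Positions follow the repeating pattern AAB; grouping by letter gives 2 tracks.
Stream A is 12, 24, 48, 96, 192, 384, 768, 1536, ?, 6144, which is geometric, ×2 each step.
Stream B is 67, 77, 87, 97, 107, which is linear: a_n = 57 + 10·n.
Stream A's pattern makes the blank 3072.

3072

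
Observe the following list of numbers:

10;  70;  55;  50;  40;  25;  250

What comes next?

10

Positions follow the repeating pattern ABB; grouping by letter gives 2 tracks.
Subsequence A: 10, 50, 250. Geometric, ×5 each step.
Subsequence B: 70, 55, 40, 25. Arithmetic with common difference −15.
Position 8 falls in subsequence B as its term 5, giving 10.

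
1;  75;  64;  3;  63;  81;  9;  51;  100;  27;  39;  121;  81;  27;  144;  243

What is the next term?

Taking every 3rd term gives 3 separate tracks.
Subsequence A: 1, 3, 9, 27, 81, 243. Successive powers of 3.
Subsequence B: 75, 63, 51, 39, 27. Linear: a_n = 87 − 12·n.
Subsequence C: 64, 81, 100, 121, 144. Perfect squares starting at 8².
Position 17 falls in subsequence B as its term 6, giving 15.

15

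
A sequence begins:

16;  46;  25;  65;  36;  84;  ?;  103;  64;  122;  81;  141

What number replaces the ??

49

Positions 1, 3, 5, … form one subsequence and positions 2, 4, 6, … form another.
Stream A = 16, 25, 36, ?, 64, 81: the squares 4², 5², 6², ….
Stream B = 46, 65, 84, 103, 122, 141: arithmetic, step +19.
Filling stream A at index 4 by its rule yields 49.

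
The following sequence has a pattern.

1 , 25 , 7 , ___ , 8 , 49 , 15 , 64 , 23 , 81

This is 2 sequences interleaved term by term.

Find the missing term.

Positions 1, 3, 5, … form one subsequence and positions 2, 4, 6, … form another.
Track A: 1, 7, 8, 15, 23. Each term equals the sum of the previous two.
Track B: 25, ?, 49, 64, 81. The squares 5², 6², 7², ….
The gap is track B's term 2; the rule gives 36.

36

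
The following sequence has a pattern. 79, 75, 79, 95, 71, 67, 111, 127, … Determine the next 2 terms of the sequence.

The slot pattern repeats as AABB (period 4), so there are 2 interleaved tracks.
Track A: 79, 75, 71, 67 (linear: a_n = 83 − 4·n).
Track B: 79, 95, 111, 127 (arithmetic with common difference +16).
Position 9 falls in track A as its term 5, giving 63.
The 10th slot belongs to track A; its 6th term is 59.

63, 59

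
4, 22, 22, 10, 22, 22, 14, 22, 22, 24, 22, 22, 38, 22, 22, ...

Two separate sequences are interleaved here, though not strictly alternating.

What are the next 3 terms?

Positions follow the repeating pattern ABB; grouping by letter gives 2 tracks.
Track A: 4, 10, 14, 24, 38 — a Fibonacci-like recurrence a_n = a_{n-1} + a_{n-2}.
Track B: 22, 22, 22, 22, 22, 22, 22, 22, 22, 22 — constant 22.
Position 16 falls in track A as its term 6, giving 62.
Position 17 falls in track B as its term 11, giving 22.
Position 18 falls in track B as its term 12, giving 22.

62, 22, 22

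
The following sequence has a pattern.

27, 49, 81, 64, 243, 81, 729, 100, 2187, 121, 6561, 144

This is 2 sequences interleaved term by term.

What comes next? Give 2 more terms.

19683, 169

Split by position mod 2 into 2 tracks.
Track A: 27, 81, 243, 729, 2187, 6561. Powers 3^3, 3^4, 3^5, ….
Track B: 49, 64, 81, 100, 121, 144. Perfect squares starting at 7².
Term 13 comes from track A (its 7th entry): 19683.
Position 14 → track B, term 7 = 169.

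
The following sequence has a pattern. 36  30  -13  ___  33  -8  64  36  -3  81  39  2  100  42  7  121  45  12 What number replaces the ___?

Split by position mod 3 into 3 tracks.
Subsequence A: 36, ?, 64, 81, 100, 121 — consecutive squares n² from n = 6.
Subsequence B: 30, 33, 36, 39, 42, 45 — linear: a_n = 27 + 3·n.
Subsequence C: -13, -8, -3, 2, 7, 12 — adding 5 each time.
So the missing entry in subsequence A is 49.

49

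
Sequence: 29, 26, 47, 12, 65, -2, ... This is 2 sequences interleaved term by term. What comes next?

Positions 1, 3, 5, … form one subsequence and positions 2, 4, 6, … form another.
Stream A: 29, 47, 65. Arithmetic with common difference +18.
Stream B: 26, 12, -2. Arithmetic, step −14.
Term 7 comes from stream A (its 4th entry): 83.

83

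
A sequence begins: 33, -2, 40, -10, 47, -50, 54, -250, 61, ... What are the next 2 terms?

Odd-indexed and even-indexed terms follow separate rules.
Track A is 33, 40, 47, 54, 61, which is adding 7 each time.
Track B is -2, -10, -50, -250, which is a geometric progression (common ratio 5).
Position 10 falls in track B as its term 5, giving -1250.
Position 11 falls in track A as its term 6, giving 68.

-1250, 68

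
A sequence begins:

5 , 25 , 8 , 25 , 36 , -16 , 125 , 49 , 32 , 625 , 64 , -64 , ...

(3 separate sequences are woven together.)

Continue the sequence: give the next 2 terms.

3125, 81

Taking every 3rd term gives 3 separate tracks.
Subsequence A: 5, 25, 125, 625 — successive powers of 5.
Subsequence B: 25, 36, 49, 64 — consecutive squares n² from n = 5.
Subsequence C: 8, -16, 32, -64 — a geometric progression (common ratio -2).
The 13th slot belongs to subsequence A; its 5th term is 3125.
Position 14 falls in subsequence B as its term 5, giving 81.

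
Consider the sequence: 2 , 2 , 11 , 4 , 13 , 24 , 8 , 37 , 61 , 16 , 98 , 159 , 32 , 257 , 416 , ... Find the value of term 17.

Reading positions in blocks of 3 reveals the pattern ABB — 2 tracks woven together.
Stream A: 2, 4, 8, 16, 32 — geometric with ratio 2.
Stream B: 2, 11, 13, 24, 37, 61, 98, 159, 257, 416 — each term equals the sum of the previous two.
Position 17 → stream B, term 11 = 673.

673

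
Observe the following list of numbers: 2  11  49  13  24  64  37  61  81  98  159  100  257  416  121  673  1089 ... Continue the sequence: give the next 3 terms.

The slot pattern repeats as AAB (period 3), so there are 2 interleaved tracks.
Track A: 2, 11, 13, 24, 37, 61, 98, 159, 257, 416, 673, 1089 (a Fibonacci-like recurrence a_n = a_{n-1} + a_{n-2}).
Track B: 49, 64, 81, 100, 121 (consecutive squares n² from n = 7).
Position 18 → track B, term 6 = 144.
Term 19 comes from track A (its 13th entry): 1762.
Position 20 → track A, term 14 = 2851.

144, 1762, 2851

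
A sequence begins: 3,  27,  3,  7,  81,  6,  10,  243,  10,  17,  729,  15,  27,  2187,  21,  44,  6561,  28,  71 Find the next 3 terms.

19683, 36, 115

Taking every 3rd term gives 3 separate tracks.
Subsequence A is 3, 7, 10, 17, 27, 44, 71, which is Fibonacci-style (each term is the sum of the two before it).
Subsequence B is 27, 81, 243, 729, 2187, 6561, which is powers 3^3, 3^4, 3^5, ….
Subsequence C is 3, 6, 10, 15, 21, 28, which is triangular numbers n(n+1)/2 for n = 2, 3, ….
The 20th slot belongs to subsequence B; its 7th term is 19683.
Position 21 falls in subsequence C as its term 7, giving 36.
Position 22 falls in subsequence A as its term 8, giving 115.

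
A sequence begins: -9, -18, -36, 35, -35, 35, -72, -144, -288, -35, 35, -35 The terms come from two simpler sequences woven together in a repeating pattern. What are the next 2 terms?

-576, -1152

The slot pattern repeats as AAABBB (period 6), so there are 2 interleaved tracks.
Track A = -9, -18, -36, -72, -144, -288: geometric with ratio 2.
Track B = 35, -35, 35, -35, 35, -35: the oscillation 35·(−1)^(n+1).
Position 13 → track A, term 7 = -576.
Term 14 comes from track A (its 8th entry): -1152.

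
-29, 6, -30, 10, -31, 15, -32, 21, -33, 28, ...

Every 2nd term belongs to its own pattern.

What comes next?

Taking every 2nd term gives 2 separate tracks.
Track A is -29, -30, -31, -32, -33, which is arithmetic with common difference −1.
Track B is 6, 10, 15, 21, 28, which is triangular numbers n(n+1)/2 for n = 3, 4, ….
The 11th slot belongs to track A; its 6th term is -34.

-34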